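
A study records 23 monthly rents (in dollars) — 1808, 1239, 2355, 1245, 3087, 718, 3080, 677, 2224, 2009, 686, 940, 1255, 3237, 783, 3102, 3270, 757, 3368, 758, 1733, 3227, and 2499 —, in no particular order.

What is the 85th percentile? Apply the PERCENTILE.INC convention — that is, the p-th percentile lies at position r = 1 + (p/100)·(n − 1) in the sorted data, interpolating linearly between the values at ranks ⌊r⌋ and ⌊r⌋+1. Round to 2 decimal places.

3189.50

Sorted: 677, 686, 718, 757, 758, 783, 940, 1239, 1245, 1255, 1733, 1808, 2009, 2224, 2355, 2499, 3080, 3087, 3102, 3227, 3237, 3270, 3368.
n = 23.
r = 1 + (85/100)·(23 − 1) = 1 + 18.7 = 19.7.
Rank 19 is 3102 and rank 20 is 3227.
Interpolate: 3102 + 0.7·(3227 − 3102) = 3102 + 0.7·125 = 3189.5.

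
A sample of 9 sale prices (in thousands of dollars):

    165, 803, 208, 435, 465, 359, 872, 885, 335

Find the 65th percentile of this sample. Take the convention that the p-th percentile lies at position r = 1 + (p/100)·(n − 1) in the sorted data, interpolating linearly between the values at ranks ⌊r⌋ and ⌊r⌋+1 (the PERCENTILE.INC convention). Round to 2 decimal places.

Sorted: 165, 208, 335, 359, 435, 465, 803, 872, 885.
n = 9.
r = 1 + (65/100)·(9 − 1) = 1 + 5.2 = 6.2.
Rank 6 is 465 and rank 7 is 803.
Interpolate: 465 + 0.2·(803 − 465) = 465 + 0.2·338 = 532.6.

532.60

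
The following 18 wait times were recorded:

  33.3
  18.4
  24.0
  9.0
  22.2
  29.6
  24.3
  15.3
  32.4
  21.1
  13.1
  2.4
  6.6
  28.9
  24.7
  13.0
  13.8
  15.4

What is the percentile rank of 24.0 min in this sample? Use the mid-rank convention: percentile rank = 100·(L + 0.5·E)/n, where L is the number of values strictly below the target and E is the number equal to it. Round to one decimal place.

63.9

Sorted: 2.4, 6.6, 9.0, 13.0, 13.1, 13.8, 15.3, 15.4, 18.4, 21.1, 22.2, 24.0, 24.3, 24.7, 28.9, 29.6, 32.4, 33.3.
Count below 24.0: L = 11; count equal: E = 1; n = 18.
Percentile rank = 100·(11 + 0.5·1)/18 = 100·11.5/18 = 63.89.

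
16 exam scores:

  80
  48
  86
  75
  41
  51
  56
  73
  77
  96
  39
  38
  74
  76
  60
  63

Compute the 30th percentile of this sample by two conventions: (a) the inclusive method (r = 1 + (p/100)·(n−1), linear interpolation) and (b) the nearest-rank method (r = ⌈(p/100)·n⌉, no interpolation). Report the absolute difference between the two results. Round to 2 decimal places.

2.50

Sorted: 38, 39, 41, 48, 51, 56, 60, 63, 73, 74, 75, 76, 77, 80, 86, 96.
n = 16.
(a) r = 5.5; between ranks 5 (51) and 6 (56): 53.5.
(b) the nearest-rank method: rank 5 → 51.
|53.5 − 51| = 2.5.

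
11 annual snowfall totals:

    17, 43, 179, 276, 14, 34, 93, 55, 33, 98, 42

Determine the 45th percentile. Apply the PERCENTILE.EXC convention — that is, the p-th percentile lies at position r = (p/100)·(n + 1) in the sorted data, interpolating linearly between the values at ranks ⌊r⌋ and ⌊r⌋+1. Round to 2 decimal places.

Sorted: 14, 17, 33, 34, 42, 43, 55, 93, 98, 179, 276.
n = 11.
r = (45/100)·(11 + 1) = 5.4.
Rank 5 is 42 and rank 6 is 43.
Interpolate: 42 + 0.4·(43 − 42) = 42 + 0.4·1 = 42.4.

42.40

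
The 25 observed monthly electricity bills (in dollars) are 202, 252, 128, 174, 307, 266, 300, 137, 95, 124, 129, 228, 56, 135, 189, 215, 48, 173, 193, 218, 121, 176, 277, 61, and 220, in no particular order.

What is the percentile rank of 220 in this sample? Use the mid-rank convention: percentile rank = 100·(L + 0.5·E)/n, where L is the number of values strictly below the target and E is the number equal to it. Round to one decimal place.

74.0

Sorted: 48, 56, 61, 95, 121, 124, 128, 129, 135, 137, 173, 174, 176, 189, 193, 202, 215, 218, 220, 228, 252, 266, 277, 300, 307.
Count below 220: L = 18; count equal: E = 1; n = 25.
Percentile rank = 100·(18 + 0.5·1)/25 = 100·18.5/25 = 74.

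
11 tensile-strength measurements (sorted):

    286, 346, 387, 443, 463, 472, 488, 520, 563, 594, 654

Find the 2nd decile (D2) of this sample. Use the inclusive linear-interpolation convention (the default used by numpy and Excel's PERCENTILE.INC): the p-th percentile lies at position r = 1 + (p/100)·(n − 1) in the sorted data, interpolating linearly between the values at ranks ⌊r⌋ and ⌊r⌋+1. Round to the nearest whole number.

387

n = 11.
r = 1 + (20/100)·(11 − 1) = 1 + 2 = 3.
r is an integer, so P20 is the value at rank 3: 387.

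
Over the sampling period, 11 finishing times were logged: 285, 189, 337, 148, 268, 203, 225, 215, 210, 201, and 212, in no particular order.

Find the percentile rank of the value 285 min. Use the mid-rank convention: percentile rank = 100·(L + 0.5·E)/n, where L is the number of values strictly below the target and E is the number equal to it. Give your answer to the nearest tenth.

Sorted: 148, 189, 201, 203, 210, 212, 215, 225, 268, 285, 337.
Count below 285: L = 9; count equal: E = 1; n = 11.
Percentile rank = 100·(9 + 0.5·1)/11 = 100·9.5/11 = 86.36.

86.4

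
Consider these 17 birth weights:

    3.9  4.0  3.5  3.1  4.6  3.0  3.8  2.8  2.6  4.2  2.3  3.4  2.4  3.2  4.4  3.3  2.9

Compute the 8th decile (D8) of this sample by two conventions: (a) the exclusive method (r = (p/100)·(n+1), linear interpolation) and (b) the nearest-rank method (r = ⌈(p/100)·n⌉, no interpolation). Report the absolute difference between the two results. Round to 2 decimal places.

Sorted: 2.3, 2.4, 2.6, 2.8, 2.9, 3.0, 3.1, 3.2, 3.3, 3.4, 3.5, 3.8, 3.9, 4.0, 4.2, 4.4, 4.6.
n = 17.
(a) r = 14.4; between ranks 14 (4.0) and 15 (4.2): 4.08.
(b) the nearest-rank method: rank 14 → 4.
|4.08 − 4| = 0.08.

0.08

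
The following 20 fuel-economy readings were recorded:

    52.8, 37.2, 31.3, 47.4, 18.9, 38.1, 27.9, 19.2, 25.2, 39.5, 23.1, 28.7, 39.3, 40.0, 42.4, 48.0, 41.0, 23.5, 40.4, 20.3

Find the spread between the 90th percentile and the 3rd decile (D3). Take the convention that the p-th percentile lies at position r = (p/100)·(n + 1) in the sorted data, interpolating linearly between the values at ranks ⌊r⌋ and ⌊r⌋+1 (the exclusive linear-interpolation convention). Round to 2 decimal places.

21.93

Sorted: 18.9, 19.2, 20.3, 23.1, 23.5, 25.2, 27.9, 28.7, 31.3, 37.2, 38.1, 39.3, 39.5, 40.0, 40.4, 41.0, 42.4, 47.4, 48.0, 52.8.
n = 20.
P30: r = 6.3; ranks 6–7 are 25.2, 27.9; interpolating gives 26.01.
P90: r = 18.9; ranks 18–19 are 47.4, 48.0; interpolating gives 47.94.
Difference: 47.94 − 26.01 = 21.93.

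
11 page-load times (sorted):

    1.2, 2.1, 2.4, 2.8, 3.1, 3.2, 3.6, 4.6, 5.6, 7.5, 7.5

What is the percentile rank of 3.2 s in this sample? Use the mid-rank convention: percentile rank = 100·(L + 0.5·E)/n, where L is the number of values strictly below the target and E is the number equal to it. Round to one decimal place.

Count below 3.2: L = 5; count equal: E = 1; n = 11.
Percentile rank = 100·(5 + 0.5·1)/11 = 100·5.5/11 = 50.

50.0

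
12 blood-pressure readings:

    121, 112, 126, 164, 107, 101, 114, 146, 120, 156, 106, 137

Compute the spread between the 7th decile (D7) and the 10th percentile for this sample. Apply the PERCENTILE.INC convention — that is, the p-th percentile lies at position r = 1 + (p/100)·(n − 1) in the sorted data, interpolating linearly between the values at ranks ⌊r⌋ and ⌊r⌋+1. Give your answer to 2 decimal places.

27.60

Sorted: 101, 106, 107, 112, 114, 120, 121, 126, 137, 146, 156, 164.
n = 12.
P10: r = 2.1; ranks 2–3 are 106, 107; interpolating gives 106.1.
P70: r = 8.7; ranks 8–9 are 126, 137; interpolating gives 133.7.
Difference: 133.7 − 106.1 = 27.6.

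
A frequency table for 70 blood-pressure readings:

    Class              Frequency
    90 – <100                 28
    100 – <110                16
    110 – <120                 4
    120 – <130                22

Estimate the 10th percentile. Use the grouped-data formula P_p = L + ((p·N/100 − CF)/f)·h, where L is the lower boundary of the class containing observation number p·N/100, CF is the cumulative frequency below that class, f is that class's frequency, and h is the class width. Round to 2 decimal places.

N = 70; target position k = 10/100 · 70 = 7.
Cumulative frequencies: 28, 44, 48, 70.
Observation 7 falls in the class 90 – <100.
L = 90, CF = 0, f = 28, h = 10.
P10 = 90 + ((7 − 0)/28)·10 = 90 + 2.5 = 92.5.

92.50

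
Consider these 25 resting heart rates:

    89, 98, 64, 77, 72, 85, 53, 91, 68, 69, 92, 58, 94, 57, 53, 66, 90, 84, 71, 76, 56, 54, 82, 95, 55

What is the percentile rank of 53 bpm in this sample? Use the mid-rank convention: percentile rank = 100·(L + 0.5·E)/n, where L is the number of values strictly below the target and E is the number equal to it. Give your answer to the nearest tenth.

Sorted: 53, 53, 54, 55, 56, 57, 58, 64, 66, 68, 69, 71, 72, 76, 77, 82, 84, 85, 89, 90, 91, 92, 94, 95, 98.
Count below 53: L = 0; count equal: E = 2; n = 25.
Percentile rank = 100·(0 + 0.5·2)/25 = 100·1/25 = 4.

4.0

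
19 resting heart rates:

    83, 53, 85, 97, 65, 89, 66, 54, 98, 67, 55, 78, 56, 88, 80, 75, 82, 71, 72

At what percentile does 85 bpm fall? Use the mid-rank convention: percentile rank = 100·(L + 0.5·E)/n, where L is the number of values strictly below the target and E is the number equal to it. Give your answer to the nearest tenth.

Sorted: 53, 54, 55, 56, 65, 66, 67, 71, 72, 75, 78, 80, 82, 83, 85, 88, 89, 97, 98.
Count below 85: L = 14; count equal: E = 1; n = 19.
Percentile rank = 100·(14 + 0.5·1)/19 = 100·14.5/19 = 76.32.

76.3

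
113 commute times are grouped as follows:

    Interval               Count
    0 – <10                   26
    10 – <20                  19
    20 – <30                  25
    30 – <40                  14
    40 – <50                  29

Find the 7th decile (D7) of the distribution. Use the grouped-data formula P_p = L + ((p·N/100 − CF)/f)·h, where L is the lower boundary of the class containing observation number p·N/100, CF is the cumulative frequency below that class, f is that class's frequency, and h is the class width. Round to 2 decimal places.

36.50

N = 113; target position k = 70/100 · 113 = 79.1.
Cumulative frequencies: 26, 45, 70, 84, 113.
Observation 79.1 falls in the class 30 – <40.
L = 30, CF = 70, f = 14, h = 10.
P70 = 30 + ((79.1 − 70)/14)·10 = 30 + 6.5 = 36.5.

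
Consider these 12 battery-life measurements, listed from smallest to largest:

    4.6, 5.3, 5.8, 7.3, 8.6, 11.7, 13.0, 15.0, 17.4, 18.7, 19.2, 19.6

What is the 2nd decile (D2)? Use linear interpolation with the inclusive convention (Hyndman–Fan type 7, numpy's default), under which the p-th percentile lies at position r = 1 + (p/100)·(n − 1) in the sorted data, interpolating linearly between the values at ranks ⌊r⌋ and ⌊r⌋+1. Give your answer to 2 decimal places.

6.10

n = 12.
r = 1 + (20/100)·(12 − 1) = 1 + 2.2 = 3.2.
Rank 3 is 5.8 and rank 4 is 7.3.
Interpolate: 5.8 + 0.2·(7.3 − 5.8) = 5.8 + 0.2·1.5 = 6.1.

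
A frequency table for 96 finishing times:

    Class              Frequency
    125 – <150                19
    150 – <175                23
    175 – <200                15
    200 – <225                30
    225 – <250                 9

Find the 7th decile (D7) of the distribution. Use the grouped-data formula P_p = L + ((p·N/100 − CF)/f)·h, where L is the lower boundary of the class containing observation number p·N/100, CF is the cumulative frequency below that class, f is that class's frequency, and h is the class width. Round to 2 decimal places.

208.50

N = 96; target position k = 70/100 · 96 = 67.2.
Cumulative frequencies: 19, 42, 57, 87, 96.
Observation 67.2 falls in the class 200 – <225.
L = 200, CF = 57, f = 30, h = 25.
P70 = 200 + ((67.2 − 57)/30)·25 = 200 + 8.5 = 208.5.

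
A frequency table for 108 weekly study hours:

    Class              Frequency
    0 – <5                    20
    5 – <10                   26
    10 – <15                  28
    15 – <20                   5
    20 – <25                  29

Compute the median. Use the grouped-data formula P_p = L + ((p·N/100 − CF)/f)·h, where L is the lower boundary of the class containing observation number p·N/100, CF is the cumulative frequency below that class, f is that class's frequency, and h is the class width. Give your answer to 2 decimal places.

N = 108; target position k = 50/100 · 108 = 54.
Cumulative frequencies: 20, 46, 74, 79, 108.
Observation 54 falls in the class 10 – <15.
L = 10, CF = 46, f = 28, h = 5.
P50 = 10 + ((54 − 46)/28)·5 = 10 + 1.42857 = 11.4286.

11.43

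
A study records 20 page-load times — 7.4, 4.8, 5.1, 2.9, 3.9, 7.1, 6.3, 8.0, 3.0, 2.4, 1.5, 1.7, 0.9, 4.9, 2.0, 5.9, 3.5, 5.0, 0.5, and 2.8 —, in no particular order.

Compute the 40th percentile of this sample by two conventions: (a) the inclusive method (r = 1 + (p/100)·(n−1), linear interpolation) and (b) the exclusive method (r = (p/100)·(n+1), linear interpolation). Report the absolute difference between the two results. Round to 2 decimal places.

Sorted: 0.5, 0.9, 1.5, 1.7, 2.0, 2.4, 2.8, 2.9, 3.0, 3.5, 3.9, 4.8, 4.9, 5.0, 5.1, 5.9, 6.3, 7.1, 7.4, 8.0.
n = 20.
(a) r = 8.6; between ranks 8 (2.9) and 9 (3.0): 2.96.
(b) r = 8.4; between ranks 8 (2.9) and 9 (3.0): 2.94.
|2.96 − 2.94| = 0.02.

0.02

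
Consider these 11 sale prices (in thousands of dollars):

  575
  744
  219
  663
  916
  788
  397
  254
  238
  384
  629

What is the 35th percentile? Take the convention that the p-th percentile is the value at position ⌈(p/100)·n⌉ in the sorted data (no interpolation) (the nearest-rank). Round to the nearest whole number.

384

Sorted: 219, 238, 254, 384, 397, 575, 629, 663, 744, 788, 916.
n = 11.
Position = ⌈35/100 · 11⌉ = ⌈3.85⌉ = 4.
The value at rank 4 is 384.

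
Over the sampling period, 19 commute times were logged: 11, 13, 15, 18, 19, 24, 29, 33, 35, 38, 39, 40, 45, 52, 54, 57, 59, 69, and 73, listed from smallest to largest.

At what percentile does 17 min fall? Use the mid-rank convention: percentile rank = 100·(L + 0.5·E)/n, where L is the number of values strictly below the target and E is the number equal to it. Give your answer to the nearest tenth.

15.8

Count below 17: L = 3; count equal: E = 0; n = 19.
Percentile rank = 100·(3 + 0.5·0)/19 = 100·3/19 = 15.79.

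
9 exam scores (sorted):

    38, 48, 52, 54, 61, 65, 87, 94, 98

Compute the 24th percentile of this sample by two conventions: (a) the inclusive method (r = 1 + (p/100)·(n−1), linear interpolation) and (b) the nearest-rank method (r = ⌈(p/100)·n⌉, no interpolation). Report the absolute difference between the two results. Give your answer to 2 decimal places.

0.32

n = 9.
(a) r = 2.92; between ranks 2 (48) and 3 (52): 51.68.
(b) the nearest-rank method: rank 3 → 52.
|51.68 − 52| = 0.32.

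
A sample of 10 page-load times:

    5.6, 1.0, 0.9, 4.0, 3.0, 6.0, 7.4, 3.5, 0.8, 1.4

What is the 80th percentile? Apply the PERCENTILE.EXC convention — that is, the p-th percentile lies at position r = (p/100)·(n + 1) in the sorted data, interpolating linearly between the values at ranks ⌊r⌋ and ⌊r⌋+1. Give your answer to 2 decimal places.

Sorted: 0.8, 0.9, 1.0, 1.4, 3.0, 3.5, 4.0, 5.6, 6.0, 7.4.
n = 10.
r = (80/100)·(10 + 1) = 8.8.
Rank 8 is 5.6 and rank 9 is 6.0.
Interpolate: 5.6 + 0.8·(6.0 − 5.6) = 5.6 + 0.8·0.4 = 5.92.

5.92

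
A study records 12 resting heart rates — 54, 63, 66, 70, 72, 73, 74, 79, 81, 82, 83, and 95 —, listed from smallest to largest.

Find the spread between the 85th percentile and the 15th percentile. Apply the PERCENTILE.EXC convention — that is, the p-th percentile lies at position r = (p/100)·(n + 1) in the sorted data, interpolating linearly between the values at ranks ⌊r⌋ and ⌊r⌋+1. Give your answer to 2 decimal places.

n = 12.
P15: r = 1.95; ranks 1–2 are 54, 63; interpolating gives 62.55.
P85: r = 11.05; ranks 11–12 are 83, 95; interpolating gives 83.6.
Difference: 83.6 − 62.55 = 21.05.

21.05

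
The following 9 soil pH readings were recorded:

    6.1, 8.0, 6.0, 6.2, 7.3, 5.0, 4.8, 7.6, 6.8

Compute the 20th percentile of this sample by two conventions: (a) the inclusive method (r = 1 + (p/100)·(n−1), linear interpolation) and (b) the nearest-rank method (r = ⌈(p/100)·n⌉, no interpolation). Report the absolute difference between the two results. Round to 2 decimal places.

0.60

Sorted: 4.8, 5.0, 6.0, 6.1, 6.2, 6.8, 7.3, 7.6, 8.0.
n = 9.
(a) r = 2.6; between ranks 2 (5.0) and 3 (6.0): 5.6.
(b) the nearest-rank method: rank 2 → 5.
|5.6 − 5| = 0.6.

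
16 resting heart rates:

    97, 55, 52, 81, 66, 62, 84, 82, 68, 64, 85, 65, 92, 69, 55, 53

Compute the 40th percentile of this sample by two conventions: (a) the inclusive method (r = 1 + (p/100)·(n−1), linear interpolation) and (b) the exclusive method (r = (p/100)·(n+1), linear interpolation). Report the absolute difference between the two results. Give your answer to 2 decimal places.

0.20

Sorted: 52, 53, 55, 55, 62, 64, 65, 66, 68, 69, 81, 82, 84, 85, 92, 97.
n = 16.
(a) r = 7 → value at rank 7 = 65.
(b) r = 6.8; between ranks 6 (64) and 7 (65): 64.8.
|65 − 64.8| = 0.2.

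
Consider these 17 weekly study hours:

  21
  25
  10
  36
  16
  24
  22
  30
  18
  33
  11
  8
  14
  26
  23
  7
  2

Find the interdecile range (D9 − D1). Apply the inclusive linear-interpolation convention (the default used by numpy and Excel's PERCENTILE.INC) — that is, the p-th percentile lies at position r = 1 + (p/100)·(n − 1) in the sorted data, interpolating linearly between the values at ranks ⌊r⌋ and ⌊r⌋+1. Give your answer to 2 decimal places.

23.60

Sorted: 2, 7, 8, 10, 11, 14, 16, 18, 21, 22, 23, 24, 25, 26, 30, 33, 36.
n = 17.
P10: r = 2.6; ranks 2–3 are 7, 8; interpolating gives 7.6.
P90: r = 15.4; ranks 15–16 are 30, 33; interpolating gives 31.2.
Difference: 31.2 − 7.6 = 23.6.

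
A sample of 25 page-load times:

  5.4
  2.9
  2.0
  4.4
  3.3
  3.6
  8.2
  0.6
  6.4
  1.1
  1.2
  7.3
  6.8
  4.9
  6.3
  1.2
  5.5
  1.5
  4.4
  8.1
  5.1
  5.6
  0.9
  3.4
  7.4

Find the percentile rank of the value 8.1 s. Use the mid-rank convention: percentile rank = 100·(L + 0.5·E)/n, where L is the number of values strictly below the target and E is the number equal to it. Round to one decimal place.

Sorted: 0.6, 0.9, 1.1, 1.2, 1.2, 1.5, 2.0, 2.9, 3.3, 3.4, 3.6, 4.4, 4.4, 4.9, 5.1, 5.4, 5.5, 5.6, 6.3, 6.4, 6.8, 7.3, 7.4, 8.1, 8.2.
Count below 8.1: L = 23; count equal: E = 1; n = 25.
Percentile rank = 100·(23 + 0.5·1)/25 = 100·23.5/25 = 94.

94.0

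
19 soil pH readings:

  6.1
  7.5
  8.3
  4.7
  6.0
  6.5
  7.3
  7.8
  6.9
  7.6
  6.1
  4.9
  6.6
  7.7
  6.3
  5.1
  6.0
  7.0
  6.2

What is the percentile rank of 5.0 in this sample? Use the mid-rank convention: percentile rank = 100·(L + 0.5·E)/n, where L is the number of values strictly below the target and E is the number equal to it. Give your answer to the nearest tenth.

10.5

Sorted: 4.7, 4.9, 5.1, 6.0, 6.0, 6.1, 6.1, 6.2, 6.3, 6.5, 6.6, 6.9, 7.0, 7.3, 7.5, 7.6, 7.7, 7.8, 8.3.
Count below 5.0: L = 2; count equal: E = 0; n = 19.
Percentile rank = 100·(2 + 0.5·0)/19 = 100·2/19 = 10.53.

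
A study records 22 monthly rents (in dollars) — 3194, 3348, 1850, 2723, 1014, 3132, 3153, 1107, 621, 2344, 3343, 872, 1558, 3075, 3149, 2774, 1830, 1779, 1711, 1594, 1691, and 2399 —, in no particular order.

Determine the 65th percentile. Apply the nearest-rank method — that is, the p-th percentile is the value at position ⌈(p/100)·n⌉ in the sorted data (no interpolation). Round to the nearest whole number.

Sorted: 621, 872, 1014, 1107, 1558, 1594, 1691, 1711, 1779, 1830, 1850, 2344, 2399, 2723, 2774, 3075, 3132, 3149, 3153, 3194, 3343, 3348.
n = 22.
Position = ⌈65/100 · 22⌉ = ⌈14.3⌉ = 15.
The value at rank 15 is 2774.

2774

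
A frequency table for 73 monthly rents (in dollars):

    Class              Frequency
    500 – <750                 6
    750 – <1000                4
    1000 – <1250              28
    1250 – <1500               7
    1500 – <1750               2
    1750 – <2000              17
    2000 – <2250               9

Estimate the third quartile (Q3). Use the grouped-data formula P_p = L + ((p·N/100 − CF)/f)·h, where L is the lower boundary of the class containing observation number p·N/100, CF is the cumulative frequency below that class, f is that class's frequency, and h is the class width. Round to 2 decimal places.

N = 73; target position k = 75/100 · 73 = 54.75.
Cumulative frequencies: 6, 10, 38, 45, 47, 64, 73.
Observation 54.75 falls in the class 1750 – <2000.
L = 1750, CF = 47, f = 17, h = 250.
P75 = 1750 + ((54.75 − 47)/17)·250 = 1750 + 113.971 = 1863.97.

1863.97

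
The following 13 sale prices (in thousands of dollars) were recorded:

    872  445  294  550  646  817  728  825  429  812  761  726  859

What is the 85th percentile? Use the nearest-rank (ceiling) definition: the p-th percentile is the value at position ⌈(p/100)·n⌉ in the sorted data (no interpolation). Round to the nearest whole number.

859

Sorted: 294, 429, 445, 550, 646, 726, 728, 761, 812, 817, 825, 859, 872.
n = 13.
Position = ⌈85/100 · 13⌉ = ⌈11.05⌉ = 12.
The value at rank 12 is 859.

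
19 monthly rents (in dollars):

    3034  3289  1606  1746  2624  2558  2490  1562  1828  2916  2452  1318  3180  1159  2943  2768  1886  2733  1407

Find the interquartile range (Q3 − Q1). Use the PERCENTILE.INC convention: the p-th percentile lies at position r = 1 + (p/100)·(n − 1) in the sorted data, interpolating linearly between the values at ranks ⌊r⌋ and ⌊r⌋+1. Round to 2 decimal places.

Sorted: 1159, 1318, 1407, 1562, 1606, 1746, 1828, 1886, 2452, 2490, 2558, 2624, 2733, 2768, 2916, 2943, 3034, 3180, 3289.
n = 19.
P25: r = 5.5; ranks 5–6 are 1606, 1746; interpolating gives 1676.
P75: r = 14.5; ranks 14–15 are 2768, 2916; interpolating gives 2842.
Difference: 2842 − 1676 = 1166.

1166.00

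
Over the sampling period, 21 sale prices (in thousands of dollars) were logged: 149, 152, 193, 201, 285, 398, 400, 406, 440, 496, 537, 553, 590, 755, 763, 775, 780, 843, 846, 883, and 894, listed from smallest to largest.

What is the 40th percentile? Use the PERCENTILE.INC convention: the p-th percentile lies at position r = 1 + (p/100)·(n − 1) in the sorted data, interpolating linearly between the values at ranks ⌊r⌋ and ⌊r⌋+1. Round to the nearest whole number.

n = 21.
r = 1 + (40/100)·(21 − 1) = 1 + 8 = 9.
r is an integer, so P40 is the value at rank 9: 440.

440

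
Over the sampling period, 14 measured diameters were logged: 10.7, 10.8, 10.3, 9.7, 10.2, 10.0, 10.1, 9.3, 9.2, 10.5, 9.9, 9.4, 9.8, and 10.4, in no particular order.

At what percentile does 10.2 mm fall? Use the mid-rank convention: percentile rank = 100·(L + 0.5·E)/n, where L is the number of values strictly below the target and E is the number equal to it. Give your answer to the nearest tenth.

60.7

Sorted: 9.2, 9.3, 9.4, 9.7, 9.8, 9.9, 10.0, 10.1, 10.2, 10.3, 10.4, 10.5, 10.7, 10.8.
Count below 10.2: L = 8; count equal: E = 1; n = 14.
Percentile rank = 100·(8 + 0.5·1)/14 = 100·8.5/14 = 60.71.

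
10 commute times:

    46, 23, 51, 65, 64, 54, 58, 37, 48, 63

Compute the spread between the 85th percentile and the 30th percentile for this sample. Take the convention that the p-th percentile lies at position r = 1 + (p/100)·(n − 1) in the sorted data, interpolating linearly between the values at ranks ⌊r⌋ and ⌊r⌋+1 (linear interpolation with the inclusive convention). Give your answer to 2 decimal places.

Sorted: 23, 37, 46, 48, 51, 54, 58, 63, 64, 65.
n = 10.
P30: r = 3.7; ranks 3–4 are 46, 48; interpolating gives 47.4.
P85: r = 8.65; ranks 8–9 are 63, 64; interpolating gives 63.65.
Difference: 63.65 − 47.4 = 16.25.

16.25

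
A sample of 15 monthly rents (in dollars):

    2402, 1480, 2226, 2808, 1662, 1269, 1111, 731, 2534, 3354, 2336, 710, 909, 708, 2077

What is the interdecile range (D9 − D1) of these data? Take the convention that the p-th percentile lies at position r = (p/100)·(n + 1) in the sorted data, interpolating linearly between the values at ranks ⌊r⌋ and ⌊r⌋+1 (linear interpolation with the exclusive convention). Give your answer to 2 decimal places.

Sorted: 708, 710, 731, 909, 1111, 1269, 1480, 1662, 2077, 2226, 2336, 2402, 2534, 2808, 3354.
n = 15.
P10: r = 1.6; ranks 1–2 are 708, 710; interpolating gives 709.2.
P90: r = 14.4; ranks 14–15 are 2808, 3354; interpolating gives 3026.4.
Difference: 3026.4 − 709.2 = 2317.2.

2317.20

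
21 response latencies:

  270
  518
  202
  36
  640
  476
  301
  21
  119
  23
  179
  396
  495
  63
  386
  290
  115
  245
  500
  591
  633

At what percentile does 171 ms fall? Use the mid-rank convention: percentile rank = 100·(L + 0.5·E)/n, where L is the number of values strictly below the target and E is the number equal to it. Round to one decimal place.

Sorted: 21, 23, 36, 63, 115, 119, 179, 202, 245, 270, 290, 301, 386, 396, 476, 495, 500, 518, 591, 633, 640.
Count below 171: L = 6; count equal: E = 0; n = 21.
Percentile rank = 100·(6 + 0.5·0)/21 = 100·6/21 = 28.57.

28.6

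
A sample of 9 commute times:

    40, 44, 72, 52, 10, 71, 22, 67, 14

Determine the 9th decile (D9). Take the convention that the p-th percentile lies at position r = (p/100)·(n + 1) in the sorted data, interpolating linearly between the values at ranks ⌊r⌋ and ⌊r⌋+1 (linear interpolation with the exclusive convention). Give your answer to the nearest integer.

72

Sorted: 10, 14, 22, 40, 44, 52, 67, 71, 72.
n = 9.
r = (90/100)·(9 + 1) = 9.
r is an integer, so P90 is the value at rank 9: 72.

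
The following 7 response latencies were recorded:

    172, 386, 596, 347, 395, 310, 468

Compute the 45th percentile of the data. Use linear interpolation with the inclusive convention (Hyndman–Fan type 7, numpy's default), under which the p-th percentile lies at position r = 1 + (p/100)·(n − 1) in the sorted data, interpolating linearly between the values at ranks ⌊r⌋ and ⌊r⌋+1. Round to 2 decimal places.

374.30

Sorted: 172, 310, 347, 386, 395, 468, 596.
n = 7.
r = 1 + (45/100)·(7 − 1) = 1 + 2.7 = 3.7.
Rank 3 is 347 and rank 4 is 386.
Interpolate: 347 + 0.7·(386 − 347) = 347 + 0.7·39 = 374.3.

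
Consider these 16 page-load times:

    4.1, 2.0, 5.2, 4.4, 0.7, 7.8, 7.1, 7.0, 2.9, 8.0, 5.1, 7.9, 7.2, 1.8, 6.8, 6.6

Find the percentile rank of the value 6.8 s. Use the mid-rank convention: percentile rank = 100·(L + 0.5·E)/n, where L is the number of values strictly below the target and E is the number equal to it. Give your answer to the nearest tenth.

Sorted: 0.7, 1.8, 2.0, 2.9, 4.1, 4.4, 5.1, 5.2, 6.6, 6.8, 7.0, 7.1, 7.2, 7.8, 7.9, 8.0.
Count below 6.8: L = 9; count equal: E = 1; n = 16.
Percentile rank = 100·(9 + 0.5·1)/16 = 100·9.5/16 = 59.38.

59.4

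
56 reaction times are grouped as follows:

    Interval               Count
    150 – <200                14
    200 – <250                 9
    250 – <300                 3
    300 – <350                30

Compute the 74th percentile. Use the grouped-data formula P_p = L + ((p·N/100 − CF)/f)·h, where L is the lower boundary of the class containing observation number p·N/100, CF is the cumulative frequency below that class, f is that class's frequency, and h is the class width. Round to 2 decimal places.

325.73

N = 56; target position k = 74/100 · 56 = 41.44.
Cumulative frequencies: 14, 23, 26, 56.
Observation 41.44 falls in the class 300 – <350.
L = 300, CF = 26, f = 30, h = 50.
P74 = 300 + ((41.44 − 26)/30)·50 = 300 + 25.7333 = 325.733.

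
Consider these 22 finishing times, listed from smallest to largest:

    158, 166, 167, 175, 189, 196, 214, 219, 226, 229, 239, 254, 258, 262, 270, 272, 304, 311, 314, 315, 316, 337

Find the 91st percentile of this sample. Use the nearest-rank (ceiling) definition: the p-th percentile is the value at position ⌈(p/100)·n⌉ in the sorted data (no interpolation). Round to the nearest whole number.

n = 22.
Position = ⌈91/100 · 22⌉ = ⌈20.02⌉ = 21.
The value at rank 21 is 316.

316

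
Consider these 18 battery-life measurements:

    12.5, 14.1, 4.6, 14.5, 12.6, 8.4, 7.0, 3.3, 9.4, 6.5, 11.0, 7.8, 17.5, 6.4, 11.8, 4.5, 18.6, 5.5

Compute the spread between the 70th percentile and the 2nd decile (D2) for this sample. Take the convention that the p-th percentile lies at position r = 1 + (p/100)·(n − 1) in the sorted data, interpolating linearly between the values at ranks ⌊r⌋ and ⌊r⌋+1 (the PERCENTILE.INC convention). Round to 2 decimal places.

6.57

Sorted: 3.3, 4.5, 4.6, 5.5, 6.4, 6.5, 7.0, 7.8, 8.4, 9.4, 11.0, 11.8, 12.5, 12.6, 14.1, 14.5, 17.5, 18.6.
n = 18.
P20: r = 4.4; ranks 4–5 are 5.5, 6.4; interpolating gives 5.86.
P70: r = 12.9; ranks 12–13 are 11.8, 12.5; interpolating gives 12.43.
Difference: 12.43 − 5.86 = 6.57.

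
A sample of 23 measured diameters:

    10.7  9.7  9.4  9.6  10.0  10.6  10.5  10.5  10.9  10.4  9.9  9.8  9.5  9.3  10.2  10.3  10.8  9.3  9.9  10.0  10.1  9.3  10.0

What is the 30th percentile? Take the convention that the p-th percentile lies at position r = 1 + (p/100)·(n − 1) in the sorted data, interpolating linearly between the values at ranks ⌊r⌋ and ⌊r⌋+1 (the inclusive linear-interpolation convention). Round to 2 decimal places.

Sorted: 9.3, 9.3, 9.3, 9.4, 9.5, 9.6, 9.7, 9.8, 9.9, 9.9, 10.0, 10.0, 10.0, 10.1, 10.2, 10.3, 10.4, 10.5, 10.5, 10.6, 10.7, 10.8, 10.9.
n = 23.
r = 1 + (30/100)·(23 − 1) = 1 + 6.6 = 7.6.
Rank 7 is 9.7 and rank 8 is 9.8.
Interpolate: 9.7 + 0.6·(9.8 − 9.7) = 9.7 + 0.6·0.1 = 9.76.

9.76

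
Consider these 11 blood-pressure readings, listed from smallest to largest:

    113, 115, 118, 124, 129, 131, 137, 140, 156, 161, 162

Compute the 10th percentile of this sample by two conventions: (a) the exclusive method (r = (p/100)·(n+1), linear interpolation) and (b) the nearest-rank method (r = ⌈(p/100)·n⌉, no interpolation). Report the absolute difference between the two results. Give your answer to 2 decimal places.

n = 11.
(a) r = 1.2; between ranks 1 (113) and 2 (115): 113.4.
(b) the nearest-rank method: rank 2 → 115.
|113.4 − 115| = 1.6.

1.60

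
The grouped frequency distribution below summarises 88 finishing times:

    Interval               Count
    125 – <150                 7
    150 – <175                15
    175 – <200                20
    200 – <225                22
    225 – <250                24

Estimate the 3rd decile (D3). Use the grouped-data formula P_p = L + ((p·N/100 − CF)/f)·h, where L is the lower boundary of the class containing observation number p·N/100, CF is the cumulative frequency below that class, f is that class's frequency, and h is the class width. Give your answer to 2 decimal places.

180.50

N = 88; target position k = 30/100 · 88 = 26.4.
Cumulative frequencies: 7, 22, 42, 64, 88.
Observation 26.4 falls in the class 175 – <200.
L = 175, CF = 22, f = 20, h = 25.
P30 = 175 + ((26.4 − 22)/20)·25 = 175 + 5.5 = 180.5.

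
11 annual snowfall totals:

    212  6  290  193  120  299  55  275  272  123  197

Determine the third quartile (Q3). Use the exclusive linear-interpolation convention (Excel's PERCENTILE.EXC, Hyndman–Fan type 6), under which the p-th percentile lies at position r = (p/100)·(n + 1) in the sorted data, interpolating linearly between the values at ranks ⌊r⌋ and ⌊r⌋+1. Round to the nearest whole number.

275

Sorted: 6, 55, 120, 123, 193, 197, 212, 272, 275, 290, 299.
n = 11.
r = (75/100)·(11 + 1) = 9.
r is an integer, so P75 is the value at rank 9: 275.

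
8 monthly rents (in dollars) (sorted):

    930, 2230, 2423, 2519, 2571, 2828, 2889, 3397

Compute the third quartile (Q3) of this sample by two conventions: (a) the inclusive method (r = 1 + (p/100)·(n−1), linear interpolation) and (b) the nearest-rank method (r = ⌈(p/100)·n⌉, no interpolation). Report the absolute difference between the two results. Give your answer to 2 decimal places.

n = 8.
(a) r = 6.25; between ranks 6 (2828) and 7 (2889): 2843.25.
(b) the nearest-rank method: rank 6 → 2828.
|2843.25 − 2828| = 15.25.

15.25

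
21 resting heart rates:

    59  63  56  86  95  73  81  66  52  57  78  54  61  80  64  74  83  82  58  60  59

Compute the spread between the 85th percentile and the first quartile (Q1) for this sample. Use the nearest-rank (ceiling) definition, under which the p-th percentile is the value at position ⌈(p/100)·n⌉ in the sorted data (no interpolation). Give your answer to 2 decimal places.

23.00

Sorted: 52, 54, 56, 57, 58, 59, 59, 60, 61, 63, 64, 66, 73, 74, 78, 80, 81, 82, 83, 86, 95.
n = 21.
P25: rank ⌈25/100·21⌉ = 6 → 59.
P85: rank ⌈85/100·21⌉ = 18 → 82.
Difference: 82 − 59 = 23.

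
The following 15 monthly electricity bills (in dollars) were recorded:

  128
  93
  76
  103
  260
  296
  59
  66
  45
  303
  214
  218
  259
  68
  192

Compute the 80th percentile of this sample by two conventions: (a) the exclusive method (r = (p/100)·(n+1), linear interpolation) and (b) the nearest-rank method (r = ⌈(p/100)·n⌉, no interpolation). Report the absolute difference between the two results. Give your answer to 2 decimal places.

0.80

Sorted: 45, 59, 66, 68, 76, 93, 103, 128, 192, 214, 218, 259, 260, 296, 303.
n = 15.
(a) r = 12.8; between ranks 12 (259) and 13 (260): 259.8.
(b) the nearest-rank method: rank 12 → 259.
|259.8 − 259| = 0.8.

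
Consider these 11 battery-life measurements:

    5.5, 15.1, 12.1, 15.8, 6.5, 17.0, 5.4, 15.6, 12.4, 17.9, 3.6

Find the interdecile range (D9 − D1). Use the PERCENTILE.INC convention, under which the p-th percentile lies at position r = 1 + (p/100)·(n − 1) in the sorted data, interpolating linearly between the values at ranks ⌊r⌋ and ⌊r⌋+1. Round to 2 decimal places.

Sorted: 3.6, 5.4, 5.5, 6.5, 12.1, 12.4, 15.1, 15.6, 15.8, 17.0, 17.9.
n = 11.
P10: r = 2 (integer) → 5.4.
P90: r = 10 (integer) → 17.
Difference: 17 − 5.4 = 11.6.

11.60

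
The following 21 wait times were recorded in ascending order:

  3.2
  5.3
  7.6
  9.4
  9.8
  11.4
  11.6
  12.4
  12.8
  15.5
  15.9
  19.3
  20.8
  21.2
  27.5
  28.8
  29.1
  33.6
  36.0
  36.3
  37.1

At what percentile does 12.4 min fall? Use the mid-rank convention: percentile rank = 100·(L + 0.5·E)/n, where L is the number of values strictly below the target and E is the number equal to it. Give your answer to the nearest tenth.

Count below 12.4: L = 7; count equal: E = 1; n = 21.
Percentile rank = 100·(7 + 0.5·1)/21 = 100·7.5/21 = 35.71.

35.7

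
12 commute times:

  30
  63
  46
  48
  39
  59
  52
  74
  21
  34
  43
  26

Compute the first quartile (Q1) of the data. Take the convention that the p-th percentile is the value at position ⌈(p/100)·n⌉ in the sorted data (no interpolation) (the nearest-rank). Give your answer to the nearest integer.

Sorted: 21, 26, 30, 34, 39, 43, 46, 48, 52, 59, 63, 74.
n = 12.
Position = ⌈25/100 · 12⌉ = ⌈3⌉ = 3.
The value at rank 3 is 30.

30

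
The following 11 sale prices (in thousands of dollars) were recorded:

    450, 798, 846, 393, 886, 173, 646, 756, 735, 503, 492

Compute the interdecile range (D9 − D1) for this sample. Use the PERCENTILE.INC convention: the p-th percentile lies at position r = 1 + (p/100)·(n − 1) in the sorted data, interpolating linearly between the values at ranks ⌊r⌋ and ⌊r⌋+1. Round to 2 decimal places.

Sorted: 173, 393, 450, 492, 503, 646, 735, 756, 798, 846, 886.
n = 11.
P10: r = 2 (integer) → 393.
P90: r = 10 (integer) → 846.
Difference: 846 − 393 = 453.

453.00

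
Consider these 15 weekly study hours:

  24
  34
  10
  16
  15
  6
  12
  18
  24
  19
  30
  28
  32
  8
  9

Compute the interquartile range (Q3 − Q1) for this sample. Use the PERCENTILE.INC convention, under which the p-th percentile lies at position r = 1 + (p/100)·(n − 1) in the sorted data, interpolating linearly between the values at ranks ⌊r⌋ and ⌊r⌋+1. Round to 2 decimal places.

Sorted: 6, 8, 9, 10, 12, 15, 16, 18, 19, 24, 24, 28, 30, 32, 34.
n = 15.
P25: r = 4.5; ranks 4–5 are 10, 12; interpolating gives 11.
P75: r = 11.5; ranks 11–12 are 24, 28; interpolating gives 26.
Difference: 26 − 11 = 15.

15.00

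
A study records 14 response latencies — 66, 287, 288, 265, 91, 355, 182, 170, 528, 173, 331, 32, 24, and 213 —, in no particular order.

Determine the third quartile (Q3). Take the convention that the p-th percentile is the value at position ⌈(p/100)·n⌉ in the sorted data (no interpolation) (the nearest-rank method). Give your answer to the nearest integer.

288

Sorted: 24, 32, 66, 91, 170, 173, 182, 213, 265, 287, 288, 331, 355, 528.
n = 14.
Position = ⌈75/100 · 14⌉ = ⌈10.5⌉ = 11.
The value at rank 11 is 288.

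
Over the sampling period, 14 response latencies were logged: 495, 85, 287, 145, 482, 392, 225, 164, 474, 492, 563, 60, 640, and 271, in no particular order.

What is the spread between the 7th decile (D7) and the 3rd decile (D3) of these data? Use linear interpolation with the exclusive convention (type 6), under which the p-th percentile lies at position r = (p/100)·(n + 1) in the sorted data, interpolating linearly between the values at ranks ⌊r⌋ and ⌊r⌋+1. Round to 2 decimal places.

292.50

Sorted: 60, 85, 145, 164, 225, 271, 287, 392, 474, 482, 492, 495, 563, 640.
n = 14.
P30: r = 4.5; ranks 4–5 are 164, 225; interpolating gives 194.5.
P70: r = 10.5; ranks 10–11 are 482, 492; interpolating gives 487.
Difference: 487 − 194.5 = 292.5.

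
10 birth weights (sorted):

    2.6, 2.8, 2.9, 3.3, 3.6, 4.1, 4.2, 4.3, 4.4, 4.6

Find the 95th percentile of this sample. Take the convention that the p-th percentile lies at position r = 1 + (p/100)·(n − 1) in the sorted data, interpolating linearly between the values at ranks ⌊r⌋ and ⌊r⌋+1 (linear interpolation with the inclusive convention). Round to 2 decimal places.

n = 10.
r = 1 + (95/100)·(10 − 1) = 1 + 8.55 = 9.55.
Rank 9 is 4.4 and rank 10 is 4.6.
Interpolate: 4.4 + 0.55·(4.6 − 4.4) = 4.4 + 0.55·0.2 = 4.51.

4.51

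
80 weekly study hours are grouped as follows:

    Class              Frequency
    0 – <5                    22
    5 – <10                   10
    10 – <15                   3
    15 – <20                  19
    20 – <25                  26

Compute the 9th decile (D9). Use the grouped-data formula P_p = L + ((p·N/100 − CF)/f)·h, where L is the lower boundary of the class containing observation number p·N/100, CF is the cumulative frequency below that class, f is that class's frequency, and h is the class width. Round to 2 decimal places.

N = 80; target position k = 90/100 · 80 = 72.
Cumulative frequencies: 22, 32, 35, 54, 80.
Observation 72 falls in the class 20 – <25.
L = 20, CF = 54, f = 26, h = 5.
P90 = 20 + ((72 − 54)/26)·5 = 20 + 3.46154 = 23.4615.

23.46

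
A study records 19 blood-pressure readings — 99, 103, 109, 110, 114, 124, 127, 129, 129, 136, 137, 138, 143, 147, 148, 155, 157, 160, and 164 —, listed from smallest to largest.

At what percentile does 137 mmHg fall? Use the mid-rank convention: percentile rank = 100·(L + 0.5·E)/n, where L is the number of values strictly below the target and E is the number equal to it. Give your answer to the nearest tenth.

Count below 137: L = 10; count equal: E = 1; n = 19.
Percentile rank = 100·(10 + 0.5·1)/19 = 100·10.5/19 = 55.26.

55.3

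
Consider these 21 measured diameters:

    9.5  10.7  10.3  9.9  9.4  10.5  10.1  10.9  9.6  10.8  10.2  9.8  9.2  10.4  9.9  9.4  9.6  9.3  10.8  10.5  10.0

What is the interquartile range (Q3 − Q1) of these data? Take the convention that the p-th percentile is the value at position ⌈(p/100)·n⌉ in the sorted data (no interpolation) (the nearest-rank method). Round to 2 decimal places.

0.90

Sorted: 9.2, 9.3, 9.4, 9.4, 9.5, 9.6, 9.6, 9.8, 9.9, 9.9, 10.0, 10.1, 10.2, 10.3, 10.4, 10.5, 10.5, 10.7, 10.8, 10.8, 10.9.
n = 21.
P25: rank ⌈25/100·21⌉ = 6 → 9.6.
P75: rank ⌈75/100·21⌉ = 16 → 10.5.
Difference: 10.5 − 9.6 = 0.9.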